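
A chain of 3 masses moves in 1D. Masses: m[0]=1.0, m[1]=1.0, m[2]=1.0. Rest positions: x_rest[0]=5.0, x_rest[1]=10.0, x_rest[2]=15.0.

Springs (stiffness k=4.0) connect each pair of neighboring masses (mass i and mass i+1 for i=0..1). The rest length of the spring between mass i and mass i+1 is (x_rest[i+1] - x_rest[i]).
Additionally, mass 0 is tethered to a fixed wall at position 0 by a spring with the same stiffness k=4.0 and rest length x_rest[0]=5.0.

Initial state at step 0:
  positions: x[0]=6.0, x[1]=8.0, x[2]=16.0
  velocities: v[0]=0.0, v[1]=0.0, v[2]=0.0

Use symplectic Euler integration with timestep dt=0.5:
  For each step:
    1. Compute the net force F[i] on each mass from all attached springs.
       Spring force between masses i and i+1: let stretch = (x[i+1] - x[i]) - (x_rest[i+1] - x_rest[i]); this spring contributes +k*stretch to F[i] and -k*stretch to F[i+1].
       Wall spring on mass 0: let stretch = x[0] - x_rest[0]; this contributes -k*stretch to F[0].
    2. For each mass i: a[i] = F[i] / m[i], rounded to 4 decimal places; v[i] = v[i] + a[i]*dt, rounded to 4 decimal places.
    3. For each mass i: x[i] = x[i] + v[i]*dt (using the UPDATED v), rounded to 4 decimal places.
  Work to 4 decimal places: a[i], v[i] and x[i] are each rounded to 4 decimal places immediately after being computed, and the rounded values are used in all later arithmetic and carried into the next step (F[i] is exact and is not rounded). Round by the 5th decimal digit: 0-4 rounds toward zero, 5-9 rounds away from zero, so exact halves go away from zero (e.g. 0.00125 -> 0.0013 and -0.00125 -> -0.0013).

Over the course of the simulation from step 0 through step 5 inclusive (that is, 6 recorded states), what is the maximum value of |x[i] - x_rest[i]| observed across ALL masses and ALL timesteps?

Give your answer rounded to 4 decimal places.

Answer: 4.0000

Derivation:
Step 0: x=[6.0000 8.0000 16.0000] v=[0.0000 0.0000 0.0000]
Step 1: x=[2.0000 14.0000 13.0000] v=[-8.0000 12.0000 -6.0000]
Step 2: x=[8.0000 7.0000 16.0000] v=[12.0000 -14.0000 6.0000]
Step 3: x=[5.0000 10.0000 15.0000] v=[-6.0000 6.0000 -2.0000]
Step 4: x=[2.0000 13.0000 14.0000] v=[-6.0000 6.0000 -2.0000]
Step 5: x=[8.0000 6.0000 17.0000] v=[12.0000 -14.0000 6.0000]
Max displacement = 4.0000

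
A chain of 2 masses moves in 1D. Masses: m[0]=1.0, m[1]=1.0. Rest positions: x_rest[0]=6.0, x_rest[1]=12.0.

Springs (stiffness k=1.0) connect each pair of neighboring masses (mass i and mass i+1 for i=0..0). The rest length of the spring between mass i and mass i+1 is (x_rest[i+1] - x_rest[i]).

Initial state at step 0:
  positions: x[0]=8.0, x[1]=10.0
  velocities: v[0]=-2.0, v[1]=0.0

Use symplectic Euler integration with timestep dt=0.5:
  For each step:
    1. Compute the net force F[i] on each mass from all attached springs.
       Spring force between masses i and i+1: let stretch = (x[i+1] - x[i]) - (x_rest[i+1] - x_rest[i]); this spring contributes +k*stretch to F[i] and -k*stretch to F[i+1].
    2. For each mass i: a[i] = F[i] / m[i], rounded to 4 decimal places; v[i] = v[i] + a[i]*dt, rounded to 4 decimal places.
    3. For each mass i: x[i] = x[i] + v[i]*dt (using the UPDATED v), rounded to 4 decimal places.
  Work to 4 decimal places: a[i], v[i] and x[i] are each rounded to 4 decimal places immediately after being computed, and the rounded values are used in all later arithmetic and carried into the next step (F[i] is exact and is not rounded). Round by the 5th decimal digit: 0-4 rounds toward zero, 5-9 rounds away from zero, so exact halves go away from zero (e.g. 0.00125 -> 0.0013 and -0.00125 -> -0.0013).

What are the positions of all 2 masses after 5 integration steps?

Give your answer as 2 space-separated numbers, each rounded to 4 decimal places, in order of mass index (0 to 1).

Answer: 2.4063 10.5938

Derivation:
Step 0: x=[8.0000 10.0000] v=[-2.0000 0.0000]
Step 1: x=[6.0000 11.0000] v=[-4.0000 2.0000]
Step 2: x=[3.7500 12.2500] v=[-4.5000 2.5000]
Step 3: x=[2.1250 12.8750] v=[-3.2500 1.2500]
Step 4: x=[1.6875 12.3125] v=[-0.8750 -1.1250]
Step 5: x=[2.4063 10.5938] v=[1.4375 -3.4375]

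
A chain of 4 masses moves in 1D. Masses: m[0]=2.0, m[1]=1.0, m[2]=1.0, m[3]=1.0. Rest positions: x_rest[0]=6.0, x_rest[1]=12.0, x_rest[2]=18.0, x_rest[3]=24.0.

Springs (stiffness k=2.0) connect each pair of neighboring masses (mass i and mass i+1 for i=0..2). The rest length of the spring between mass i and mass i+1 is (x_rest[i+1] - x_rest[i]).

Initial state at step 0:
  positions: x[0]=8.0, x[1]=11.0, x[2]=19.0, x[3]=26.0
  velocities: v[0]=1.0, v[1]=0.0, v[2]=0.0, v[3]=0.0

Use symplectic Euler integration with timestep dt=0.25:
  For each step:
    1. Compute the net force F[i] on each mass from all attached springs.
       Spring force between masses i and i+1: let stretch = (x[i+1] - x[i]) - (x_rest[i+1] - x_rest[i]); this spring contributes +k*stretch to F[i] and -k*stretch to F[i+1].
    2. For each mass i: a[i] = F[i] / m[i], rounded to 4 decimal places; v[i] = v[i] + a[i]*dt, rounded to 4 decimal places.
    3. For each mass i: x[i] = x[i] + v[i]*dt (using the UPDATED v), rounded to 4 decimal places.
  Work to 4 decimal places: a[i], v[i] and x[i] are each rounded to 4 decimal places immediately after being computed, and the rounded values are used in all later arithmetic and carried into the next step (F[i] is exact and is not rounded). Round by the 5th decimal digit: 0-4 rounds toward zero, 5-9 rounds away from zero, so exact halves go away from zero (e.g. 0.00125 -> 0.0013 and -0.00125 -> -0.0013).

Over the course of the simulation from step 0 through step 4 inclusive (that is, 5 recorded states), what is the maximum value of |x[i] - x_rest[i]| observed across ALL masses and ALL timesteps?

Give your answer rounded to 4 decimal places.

Answer: 3.0213

Derivation:
Step 0: x=[8.0000 11.0000 19.0000 26.0000] v=[1.0000 0.0000 0.0000 0.0000]
Step 1: x=[8.0625 11.6250 18.8750 25.8750] v=[0.2500 2.5000 -0.5000 -0.5000]
Step 2: x=[7.9727 12.7110 18.7188 25.6250] v=[-0.3594 4.3438 -0.6250 -1.0000]
Step 3: x=[7.8040 13.9557 18.6749 25.2617] v=[-0.6748 4.9786 -0.1758 -1.4531]
Step 4: x=[7.6448 15.0213 18.8644 24.8251] v=[-0.6369 4.2624 0.7580 -1.7465]
Max displacement = 3.0213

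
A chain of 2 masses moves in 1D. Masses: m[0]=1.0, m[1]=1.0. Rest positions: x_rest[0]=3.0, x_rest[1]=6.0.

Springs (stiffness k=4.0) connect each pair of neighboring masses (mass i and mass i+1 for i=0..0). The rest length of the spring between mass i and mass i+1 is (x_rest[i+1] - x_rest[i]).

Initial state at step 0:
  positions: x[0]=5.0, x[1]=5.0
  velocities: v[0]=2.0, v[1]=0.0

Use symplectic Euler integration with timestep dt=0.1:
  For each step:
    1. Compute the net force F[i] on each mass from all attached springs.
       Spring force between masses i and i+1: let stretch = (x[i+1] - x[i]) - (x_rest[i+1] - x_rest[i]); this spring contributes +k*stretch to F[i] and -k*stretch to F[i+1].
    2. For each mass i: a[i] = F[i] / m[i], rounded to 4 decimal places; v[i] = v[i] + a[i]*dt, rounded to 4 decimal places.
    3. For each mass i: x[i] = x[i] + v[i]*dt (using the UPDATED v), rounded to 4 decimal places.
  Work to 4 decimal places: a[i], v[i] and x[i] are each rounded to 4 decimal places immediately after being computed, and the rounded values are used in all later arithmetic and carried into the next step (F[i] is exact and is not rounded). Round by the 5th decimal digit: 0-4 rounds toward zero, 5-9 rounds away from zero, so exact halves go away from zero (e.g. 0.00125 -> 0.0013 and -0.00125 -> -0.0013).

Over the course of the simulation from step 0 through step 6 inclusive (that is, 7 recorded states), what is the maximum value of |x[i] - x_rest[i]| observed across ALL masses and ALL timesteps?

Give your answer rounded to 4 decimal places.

Step 0: x=[5.0000 5.0000] v=[2.0000 0.0000]
Step 1: x=[5.0800 5.1200] v=[0.8000 1.2000]
Step 2: x=[5.0416 5.3584] v=[-0.3840 2.3840]
Step 3: x=[4.8959 5.7041] v=[-1.4573 3.4573]
Step 4: x=[4.6625 6.1375] v=[-2.3340 4.3340]
Step 5: x=[4.3681 6.6319] v=[-2.9440 4.9440]
Step 6: x=[4.0443 7.1558] v=[-3.2385 5.2385]
Max displacement = 2.0800

Answer: 2.0800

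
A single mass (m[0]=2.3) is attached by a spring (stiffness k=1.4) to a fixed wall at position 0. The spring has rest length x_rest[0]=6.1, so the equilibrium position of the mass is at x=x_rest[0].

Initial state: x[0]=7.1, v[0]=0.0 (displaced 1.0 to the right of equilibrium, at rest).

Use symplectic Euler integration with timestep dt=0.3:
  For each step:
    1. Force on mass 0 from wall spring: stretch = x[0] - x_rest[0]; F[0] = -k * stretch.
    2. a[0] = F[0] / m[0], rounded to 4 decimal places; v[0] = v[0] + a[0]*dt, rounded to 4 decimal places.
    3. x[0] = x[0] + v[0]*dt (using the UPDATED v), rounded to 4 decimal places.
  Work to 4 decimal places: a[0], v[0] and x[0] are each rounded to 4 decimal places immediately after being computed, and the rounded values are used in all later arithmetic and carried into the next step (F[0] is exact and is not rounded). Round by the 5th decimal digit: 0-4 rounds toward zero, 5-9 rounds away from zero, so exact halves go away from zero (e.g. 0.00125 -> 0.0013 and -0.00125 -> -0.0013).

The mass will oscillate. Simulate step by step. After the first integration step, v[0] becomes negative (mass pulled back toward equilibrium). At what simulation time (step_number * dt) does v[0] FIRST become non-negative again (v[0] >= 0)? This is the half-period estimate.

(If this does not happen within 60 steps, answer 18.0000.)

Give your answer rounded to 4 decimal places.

Step 0: x=[7.1000] v=[0.0000]
Step 1: x=[7.0452] v=[-0.1826]
Step 2: x=[6.9386] v=[-0.3552]
Step 3: x=[6.7861] v=[-0.5084]
Step 4: x=[6.5960] v=[-0.6337]
Step 5: x=[6.3787] v=[-0.7243]
Step 6: x=[6.1461] v=[-0.7752]
Step 7: x=[5.9110] v=[-0.7836]
Step 8: x=[5.6863] v=[-0.7491]
Step 9: x=[5.4842] v=[-0.6736]
Step 10: x=[5.3158] v=[-0.5612]
Step 11: x=[5.1904] v=[-0.4180]
Step 12: x=[5.1148] v=[-0.2519]
Step 13: x=[5.0932] v=[-0.0720]
Step 14: x=[5.1267] v=[0.1118]
First v>=0 after going negative at step 14, time=4.2000

Answer: 4.2000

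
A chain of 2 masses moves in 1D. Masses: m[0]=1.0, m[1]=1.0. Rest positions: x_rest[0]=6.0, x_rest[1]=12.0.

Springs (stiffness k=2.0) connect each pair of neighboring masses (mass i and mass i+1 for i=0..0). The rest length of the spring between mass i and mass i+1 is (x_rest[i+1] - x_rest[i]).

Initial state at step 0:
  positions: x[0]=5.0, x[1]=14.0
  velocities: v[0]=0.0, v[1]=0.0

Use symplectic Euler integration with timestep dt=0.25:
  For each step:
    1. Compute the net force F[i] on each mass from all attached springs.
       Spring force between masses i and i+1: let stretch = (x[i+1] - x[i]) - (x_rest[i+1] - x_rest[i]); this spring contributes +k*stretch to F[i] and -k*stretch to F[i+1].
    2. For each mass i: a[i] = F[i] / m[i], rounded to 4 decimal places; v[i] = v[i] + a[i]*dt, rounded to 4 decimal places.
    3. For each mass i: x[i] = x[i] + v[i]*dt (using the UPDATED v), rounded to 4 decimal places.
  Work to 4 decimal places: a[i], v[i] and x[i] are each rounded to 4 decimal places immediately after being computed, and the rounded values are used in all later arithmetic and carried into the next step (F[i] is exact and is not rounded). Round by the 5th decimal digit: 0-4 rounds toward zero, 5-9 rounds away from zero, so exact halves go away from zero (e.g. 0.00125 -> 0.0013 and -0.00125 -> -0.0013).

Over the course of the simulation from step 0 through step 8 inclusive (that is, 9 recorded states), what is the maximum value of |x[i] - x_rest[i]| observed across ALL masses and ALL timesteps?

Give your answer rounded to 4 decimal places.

Step 0: x=[5.0000 14.0000] v=[0.0000 0.0000]
Step 1: x=[5.3750 13.6250] v=[1.5000 -1.5000]
Step 2: x=[6.0313 12.9688] v=[2.6250 -2.6250]
Step 3: x=[6.8048 12.1954] v=[3.0938 -3.0938]
Step 4: x=[7.5021 11.4981] v=[2.7891 -2.7891]
Step 5: x=[7.9489 11.0513] v=[1.7871 -1.7871]
Step 6: x=[8.0335 10.9667] v=[0.3383 -0.3383]
Step 7: x=[7.7347 11.2655] v=[-1.1951 1.1951]
Step 8: x=[7.1273 11.8729] v=[-2.4297 2.4297]
Max displacement = 2.0335

Answer: 2.0335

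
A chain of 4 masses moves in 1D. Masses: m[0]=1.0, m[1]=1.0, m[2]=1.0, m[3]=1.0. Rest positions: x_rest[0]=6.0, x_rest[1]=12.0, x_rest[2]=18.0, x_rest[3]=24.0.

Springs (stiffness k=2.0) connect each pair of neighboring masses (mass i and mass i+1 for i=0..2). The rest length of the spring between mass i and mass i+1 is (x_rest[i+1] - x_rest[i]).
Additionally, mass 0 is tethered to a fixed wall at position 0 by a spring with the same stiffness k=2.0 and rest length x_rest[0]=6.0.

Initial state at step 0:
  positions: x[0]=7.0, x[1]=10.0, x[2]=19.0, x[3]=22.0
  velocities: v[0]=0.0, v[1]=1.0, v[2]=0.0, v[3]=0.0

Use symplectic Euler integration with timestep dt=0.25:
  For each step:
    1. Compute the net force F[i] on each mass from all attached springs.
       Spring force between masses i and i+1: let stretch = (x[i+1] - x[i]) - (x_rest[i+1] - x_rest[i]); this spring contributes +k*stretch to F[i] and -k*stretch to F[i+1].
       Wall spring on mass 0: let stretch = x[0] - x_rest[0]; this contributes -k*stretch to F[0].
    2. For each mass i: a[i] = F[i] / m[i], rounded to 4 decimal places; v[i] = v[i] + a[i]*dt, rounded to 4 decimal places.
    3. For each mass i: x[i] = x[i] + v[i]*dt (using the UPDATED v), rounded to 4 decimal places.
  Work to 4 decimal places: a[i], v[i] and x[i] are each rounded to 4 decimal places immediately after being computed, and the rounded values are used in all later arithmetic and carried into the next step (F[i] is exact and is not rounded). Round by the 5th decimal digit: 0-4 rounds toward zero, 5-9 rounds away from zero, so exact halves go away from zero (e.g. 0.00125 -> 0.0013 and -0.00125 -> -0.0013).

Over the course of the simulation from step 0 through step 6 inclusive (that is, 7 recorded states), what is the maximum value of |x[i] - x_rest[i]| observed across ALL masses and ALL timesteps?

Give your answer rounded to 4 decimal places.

Step 0: x=[7.0000 10.0000 19.0000 22.0000] v=[0.0000 1.0000 0.0000 0.0000]
Step 1: x=[6.5000 11.0000 18.2500 22.3750] v=[-2.0000 4.0000 -3.0000 1.5000]
Step 2: x=[5.7500 12.3438 17.1094 22.9844] v=[-3.0000 5.3750 -4.5625 2.4375]
Step 3: x=[5.1055 13.4590 16.1075 23.6094] v=[-2.5781 4.4609 -4.0078 2.5000]
Step 4: x=[4.8670 13.8611 15.7122 24.0467] v=[-0.9541 1.6084 -1.5811 1.7491]
Step 5: x=[5.1444 13.3703 16.1274 24.1922] v=[1.1095 -1.9631 1.6606 0.5819]
Step 6: x=[5.8070 12.1959 17.2060 24.0796] v=[2.6503 -4.6975 4.3145 -0.4505]
Max displacement = 2.2878

Answer: 2.2878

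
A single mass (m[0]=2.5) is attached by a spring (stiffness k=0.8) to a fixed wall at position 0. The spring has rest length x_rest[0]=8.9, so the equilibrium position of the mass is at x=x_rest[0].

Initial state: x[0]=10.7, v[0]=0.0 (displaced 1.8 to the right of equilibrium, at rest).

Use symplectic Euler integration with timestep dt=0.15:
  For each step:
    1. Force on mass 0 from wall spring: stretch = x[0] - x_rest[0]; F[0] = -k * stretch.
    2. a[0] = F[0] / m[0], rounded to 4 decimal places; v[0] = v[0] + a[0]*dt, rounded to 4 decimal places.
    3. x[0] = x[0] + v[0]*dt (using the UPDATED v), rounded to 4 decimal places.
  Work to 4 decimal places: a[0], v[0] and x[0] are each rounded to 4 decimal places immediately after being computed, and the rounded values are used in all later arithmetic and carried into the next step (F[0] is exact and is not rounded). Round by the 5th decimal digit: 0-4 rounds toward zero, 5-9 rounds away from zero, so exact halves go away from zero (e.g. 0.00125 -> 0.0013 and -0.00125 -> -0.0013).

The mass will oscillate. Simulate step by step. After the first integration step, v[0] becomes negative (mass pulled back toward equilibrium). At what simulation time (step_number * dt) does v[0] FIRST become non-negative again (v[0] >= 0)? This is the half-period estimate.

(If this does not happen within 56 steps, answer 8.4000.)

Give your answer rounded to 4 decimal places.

Step 0: x=[10.7000] v=[0.0000]
Step 1: x=[10.6870] v=[-0.0864]
Step 2: x=[10.6612] v=[-0.1722]
Step 3: x=[10.6227] v=[-0.2567]
Step 4: x=[10.5718] v=[-0.3394]
Step 5: x=[10.5088] v=[-0.4197]
Step 6: x=[10.4343] v=[-0.4969]
Step 7: x=[10.3487] v=[-0.5706]
Step 8: x=[10.2527] v=[-0.6401]
Step 9: x=[10.1470] v=[-0.7050]
Step 10: x=[10.0323] v=[-0.7649]
Step 11: x=[9.9094] v=[-0.8192]
Step 12: x=[9.7792] v=[-0.8677]
Step 13: x=[9.6427] v=[-0.9099]
Step 14: x=[9.5009] v=[-0.9456]
Step 15: x=[9.3547] v=[-0.9744]
Step 16: x=[9.2053] v=[-0.9962]
Step 17: x=[9.0537] v=[-1.0109]
Step 18: x=[8.9010] v=[-1.0183]
Step 19: x=[8.7483] v=[-1.0183]
Step 20: x=[8.5967] v=[-1.0110]
Step 21: x=[8.4472] v=[-0.9964]
Step 22: x=[8.3010] v=[-0.9747]
Step 23: x=[8.1591] v=[-0.9459]
Step 24: x=[8.0226] v=[-0.9103]
Step 25: x=[7.8924] v=[-0.8682]
Step 26: x=[7.7694] v=[-0.8198]
Step 27: x=[7.6546] v=[-0.7655]
Step 28: x=[7.5487] v=[-0.7057]
Step 29: x=[7.4526] v=[-0.6408]
Step 30: x=[7.3669] v=[-0.5713]
Step 31: x=[7.2922] v=[-0.4977]
Step 32: x=[7.2291] v=[-0.4205]
Step 33: x=[7.1781] v=[-0.3403]
Step 34: x=[7.1394] v=[-0.2577]
Step 35: x=[7.1134] v=[-0.1732]
Step 36: x=[7.1003] v=[-0.0874]
Step 37: x=[7.1002] v=[-0.0010]
Step 38: x=[7.1130] v=[0.0854]
First v>=0 after going negative at step 38, time=5.7000

Answer: 5.7000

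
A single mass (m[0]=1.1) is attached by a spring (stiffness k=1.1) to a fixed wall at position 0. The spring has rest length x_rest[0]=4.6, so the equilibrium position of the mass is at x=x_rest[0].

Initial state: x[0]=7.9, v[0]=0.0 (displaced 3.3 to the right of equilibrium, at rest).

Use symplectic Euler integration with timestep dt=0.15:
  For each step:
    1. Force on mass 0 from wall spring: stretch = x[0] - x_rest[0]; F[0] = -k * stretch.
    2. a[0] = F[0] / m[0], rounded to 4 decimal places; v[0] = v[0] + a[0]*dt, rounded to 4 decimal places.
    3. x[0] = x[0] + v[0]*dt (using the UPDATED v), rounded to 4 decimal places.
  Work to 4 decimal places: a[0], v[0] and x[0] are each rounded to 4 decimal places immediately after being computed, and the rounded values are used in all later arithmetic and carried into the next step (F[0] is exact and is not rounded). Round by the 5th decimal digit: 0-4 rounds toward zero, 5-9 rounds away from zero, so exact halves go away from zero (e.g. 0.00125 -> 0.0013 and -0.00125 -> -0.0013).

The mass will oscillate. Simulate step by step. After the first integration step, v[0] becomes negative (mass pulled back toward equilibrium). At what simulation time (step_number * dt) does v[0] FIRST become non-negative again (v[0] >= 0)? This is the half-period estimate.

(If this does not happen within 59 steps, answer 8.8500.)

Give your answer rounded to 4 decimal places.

Answer: 3.1500

Derivation:
Step 0: x=[7.9000] v=[0.0000]
Step 1: x=[7.8258] v=[-0.4950]
Step 2: x=[7.6790] v=[-0.9789]
Step 3: x=[7.4629] v=[-1.4408]
Step 4: x=[7.1824] v=[-1.8702]
Step 5: x=[6.8438] v=[-2.2576]
Step 6: x=[6.4547] v=[-2.5942]
Step 7: x=[6.0238] v=[-2.8724]
Step 8: x=[5.5609] v=[-3.0860]
Step 9: x=[5.0764] v=[-3.2301]
Step 10: x=[4.5812] v=[-3.3016]
Step 11: x=[4.0864] v=[-3.2988]
Step 12: x=[3.6031] v=[-3.2218]
Step 13: x=[3.1423] v=[-3.0723]
Step 14: x=[2.7143] v=[-2.8536]
Step 15: x=[2.3287] v=[-2.5707]
Step 16: x=[1.9942] v=[-2.2300]
Step 17: x=[1.7183] v=[-1.8391]
Step 18: x=[1.5073] v=[-1.4068]
Step 19: x=[1.3659] v=[-0.9429]
Step 20: x=[1.2972] v=[-0.4578]
Step 21: x=[1.3028] v=[0.0376]
First v>=0 after going negative at step 21, time=3.1500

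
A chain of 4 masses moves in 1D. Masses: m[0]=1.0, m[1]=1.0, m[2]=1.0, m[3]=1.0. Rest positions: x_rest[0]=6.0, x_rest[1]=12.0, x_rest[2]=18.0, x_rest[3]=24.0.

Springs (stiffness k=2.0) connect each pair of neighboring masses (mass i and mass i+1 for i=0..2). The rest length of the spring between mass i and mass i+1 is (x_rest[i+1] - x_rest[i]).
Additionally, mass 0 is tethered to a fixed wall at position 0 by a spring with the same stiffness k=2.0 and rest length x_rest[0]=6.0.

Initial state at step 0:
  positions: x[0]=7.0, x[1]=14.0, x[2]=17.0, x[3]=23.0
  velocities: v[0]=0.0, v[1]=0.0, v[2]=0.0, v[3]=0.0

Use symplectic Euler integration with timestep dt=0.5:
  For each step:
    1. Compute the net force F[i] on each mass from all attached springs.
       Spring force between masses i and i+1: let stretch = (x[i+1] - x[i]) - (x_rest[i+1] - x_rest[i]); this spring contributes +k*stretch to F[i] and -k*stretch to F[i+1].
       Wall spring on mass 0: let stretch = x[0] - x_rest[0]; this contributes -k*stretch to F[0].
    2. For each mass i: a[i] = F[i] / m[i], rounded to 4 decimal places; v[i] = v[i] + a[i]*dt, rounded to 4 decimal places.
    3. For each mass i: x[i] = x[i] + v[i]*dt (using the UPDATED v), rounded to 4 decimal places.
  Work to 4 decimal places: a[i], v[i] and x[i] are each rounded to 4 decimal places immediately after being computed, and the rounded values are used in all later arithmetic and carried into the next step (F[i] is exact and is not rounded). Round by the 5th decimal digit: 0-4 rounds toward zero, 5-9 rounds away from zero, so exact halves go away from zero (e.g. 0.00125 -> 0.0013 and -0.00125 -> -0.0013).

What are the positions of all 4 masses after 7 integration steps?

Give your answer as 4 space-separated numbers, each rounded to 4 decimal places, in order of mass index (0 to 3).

Answer: 6.8203 12.9063 18.2735 22.9454

Derivation:
Step 0: x=[7.0000 14.0000 17.0000 23.0000] v=[0.0000 0.0000 0.0000 0.0000]
Step 1: x=[7.0000 12.0000 18.5000 23.0000] v=[0.0000 -4.0000 3.0000 0.0000]
Step 2: x=[6.0000 10.7500 19.0000 23.7500] v=[-2.0000 -2.5000 1.0000 1.5000]
Step 3: x=[4.3750 11.2500 17.7500 25.1250] v=[-3.2500 1.0000 -2.5000 2.7500]
Step 4: x=[4.0000 11.5625 16.9375 25.8125] v=[-0.7500 0.6250 -1.6250 1.3750]
Step 5: x=[5.4063 10.7813 17.8750 25.0625] v=[2.8125 -1.5625 1.8750 -1.5000]
Step 6: x=[6.7969 10.8594 18.8594 23.7188] v=[2.7812 0.1562 1.9688 -2.6875]
Step 7: x=[6.8203 12.9063 18.2735 22.9454] v=[0.0468 4.0937 -1.1718 -1.5469]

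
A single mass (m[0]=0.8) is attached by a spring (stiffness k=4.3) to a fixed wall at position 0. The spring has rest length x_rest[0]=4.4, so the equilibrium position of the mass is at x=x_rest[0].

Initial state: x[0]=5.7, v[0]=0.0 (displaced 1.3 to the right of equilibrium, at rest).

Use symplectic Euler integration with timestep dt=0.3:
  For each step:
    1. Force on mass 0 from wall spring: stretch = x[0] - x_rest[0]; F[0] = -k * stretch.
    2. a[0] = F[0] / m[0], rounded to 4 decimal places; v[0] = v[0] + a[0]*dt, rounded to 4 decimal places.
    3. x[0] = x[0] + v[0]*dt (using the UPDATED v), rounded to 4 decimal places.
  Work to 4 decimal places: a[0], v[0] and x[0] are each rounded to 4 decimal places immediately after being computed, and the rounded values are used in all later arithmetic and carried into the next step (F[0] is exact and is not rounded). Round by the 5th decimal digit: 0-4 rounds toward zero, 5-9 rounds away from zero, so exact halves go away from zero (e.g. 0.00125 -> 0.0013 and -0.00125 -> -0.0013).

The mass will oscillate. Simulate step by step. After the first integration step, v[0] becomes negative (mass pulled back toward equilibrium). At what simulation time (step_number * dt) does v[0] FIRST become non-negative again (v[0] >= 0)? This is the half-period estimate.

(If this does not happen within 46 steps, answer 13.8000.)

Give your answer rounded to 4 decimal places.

Step 0: x=[5.7000] v=[0.0000]
Step 1: x=[5.0711] v=[-2.0963]
Step 2: x=[4.1176] v=[-3.1785]
Step 3: x=[3.3007] v=[-2.7231]
Step 4: x=[3.0156] v=[-0.9505]
Step 5: x=[3.4002] v=[1.2819]
First v>=0 after going negative at step 5, time=1.5000

Answer: 1.5000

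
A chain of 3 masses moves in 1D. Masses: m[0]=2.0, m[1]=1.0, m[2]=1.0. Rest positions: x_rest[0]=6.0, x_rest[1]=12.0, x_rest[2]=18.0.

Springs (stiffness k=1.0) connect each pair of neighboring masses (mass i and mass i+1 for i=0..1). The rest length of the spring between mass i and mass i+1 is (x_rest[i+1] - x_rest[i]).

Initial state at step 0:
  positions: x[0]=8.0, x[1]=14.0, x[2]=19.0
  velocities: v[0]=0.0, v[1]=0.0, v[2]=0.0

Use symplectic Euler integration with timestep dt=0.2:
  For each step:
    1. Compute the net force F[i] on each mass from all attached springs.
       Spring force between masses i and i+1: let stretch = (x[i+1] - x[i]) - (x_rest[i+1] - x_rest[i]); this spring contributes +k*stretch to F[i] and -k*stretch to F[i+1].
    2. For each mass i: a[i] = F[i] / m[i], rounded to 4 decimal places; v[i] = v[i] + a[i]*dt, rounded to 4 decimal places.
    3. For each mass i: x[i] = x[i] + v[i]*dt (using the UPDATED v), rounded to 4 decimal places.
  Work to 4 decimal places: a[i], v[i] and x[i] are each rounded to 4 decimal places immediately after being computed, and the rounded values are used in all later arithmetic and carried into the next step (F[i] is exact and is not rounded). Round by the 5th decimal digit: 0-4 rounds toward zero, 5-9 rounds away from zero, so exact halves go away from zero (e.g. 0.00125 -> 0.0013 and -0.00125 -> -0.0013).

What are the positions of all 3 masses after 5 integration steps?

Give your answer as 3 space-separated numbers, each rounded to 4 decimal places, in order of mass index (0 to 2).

Step 0: x=[8.0000 14.0000 19.0000] v=[0.0000 0.0000 0.0000]
Step 1: x=[8.0000 13.9600 19.0400] v=[0.0000 -0.2000 0.2000]
Step 2: x=[7.9992 13.8848 19.1168] v=[-0.0040 -0.3760 0.3840]
Step 3: x=[7.9961 13.7835 19.2243] v=[-0.0154 -0.5067 0.5376]
Step 4: x=[7.9888 13.6683 19.3542] v=[-0.0367 -0.5760 0.6494]
Step 5: x=[7.9750 13.5534 19.4966] v=[-0.0688 -0.5747 0.7122]

Answer: 7.9750 13.5534 19.4966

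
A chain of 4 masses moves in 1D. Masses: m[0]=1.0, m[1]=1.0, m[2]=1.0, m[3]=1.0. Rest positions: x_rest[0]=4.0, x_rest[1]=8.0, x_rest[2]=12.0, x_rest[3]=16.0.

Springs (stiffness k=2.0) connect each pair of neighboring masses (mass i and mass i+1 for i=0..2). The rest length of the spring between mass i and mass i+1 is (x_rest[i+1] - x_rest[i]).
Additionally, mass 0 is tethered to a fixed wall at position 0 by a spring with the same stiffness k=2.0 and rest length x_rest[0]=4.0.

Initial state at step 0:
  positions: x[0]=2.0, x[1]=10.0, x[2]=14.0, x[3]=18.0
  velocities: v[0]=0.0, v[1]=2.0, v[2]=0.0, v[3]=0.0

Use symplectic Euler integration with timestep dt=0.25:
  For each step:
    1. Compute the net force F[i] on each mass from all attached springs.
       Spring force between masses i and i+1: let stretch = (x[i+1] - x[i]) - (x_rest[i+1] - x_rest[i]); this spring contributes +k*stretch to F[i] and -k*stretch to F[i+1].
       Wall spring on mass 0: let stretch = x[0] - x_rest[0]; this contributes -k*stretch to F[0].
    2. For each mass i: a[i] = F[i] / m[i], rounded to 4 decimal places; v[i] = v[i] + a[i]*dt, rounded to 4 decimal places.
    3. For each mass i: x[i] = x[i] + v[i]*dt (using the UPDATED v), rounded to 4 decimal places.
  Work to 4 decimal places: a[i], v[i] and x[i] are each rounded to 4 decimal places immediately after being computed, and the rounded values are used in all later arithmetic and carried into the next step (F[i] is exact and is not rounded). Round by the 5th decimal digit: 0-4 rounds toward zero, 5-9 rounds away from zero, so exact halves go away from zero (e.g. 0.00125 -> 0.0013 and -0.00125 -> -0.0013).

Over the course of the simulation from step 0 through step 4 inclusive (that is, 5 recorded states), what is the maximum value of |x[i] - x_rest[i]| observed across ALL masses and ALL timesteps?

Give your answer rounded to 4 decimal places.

Step 0: x=[2.0000 10.0000 14.0000 18.0000] v=[0.0000 2.0000 0.0000 0.0000]
Step 1: x=[2.7500 10.0000 14.0000 18.0000] v=[3.0000 0.0000 0.0000 0.0000]
Step 2: x=[4.0625 9.5938 14.0000 18.0000] v=[5.2500 -1.6250 0.0000 0.0000]
Step 3: x=[5.5586 9.0469 13.9492 18.0000] v=[5.9844 -2.1876 -0.2031 0.0000]
Step 4: x=[6.7959 8.6768 13.7920 17.9937] v=[4.9493 -1.4806 -0.6289 -0.0254]
Max displacement = 2.7959

Answer: 2.7959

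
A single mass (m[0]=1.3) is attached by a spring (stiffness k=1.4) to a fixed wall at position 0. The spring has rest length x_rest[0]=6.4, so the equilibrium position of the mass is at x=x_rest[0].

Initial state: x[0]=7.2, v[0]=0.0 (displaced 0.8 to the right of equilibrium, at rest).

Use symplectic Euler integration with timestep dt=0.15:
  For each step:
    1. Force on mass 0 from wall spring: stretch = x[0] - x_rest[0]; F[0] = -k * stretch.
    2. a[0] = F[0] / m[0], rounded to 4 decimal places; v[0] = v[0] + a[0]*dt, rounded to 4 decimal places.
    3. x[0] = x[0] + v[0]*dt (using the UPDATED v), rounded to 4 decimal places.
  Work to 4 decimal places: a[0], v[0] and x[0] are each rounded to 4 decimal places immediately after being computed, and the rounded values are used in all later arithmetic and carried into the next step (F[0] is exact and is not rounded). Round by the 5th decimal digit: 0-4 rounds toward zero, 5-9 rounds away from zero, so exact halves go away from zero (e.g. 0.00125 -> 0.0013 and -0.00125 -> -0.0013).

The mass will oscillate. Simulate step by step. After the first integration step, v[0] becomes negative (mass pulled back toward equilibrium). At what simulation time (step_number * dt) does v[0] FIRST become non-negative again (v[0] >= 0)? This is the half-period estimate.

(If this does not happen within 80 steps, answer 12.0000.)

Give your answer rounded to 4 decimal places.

Answer: 3.1500

Derivation:
Step 0: x=[7.2000] v=[0.0000]
Step 1: x=[7.1806] v=[-0.1292]
Step 2: x=[7.1423] v=[-0.2553]
Step 3: x=[7.0860] v=[-0.3752]
Step 4: x=[7.0131] v=[-0.4860]
Step 5: x=[6.9254] v=[-0.5850]
Step 6: x=[6.8249] v=[-0.6699]
Step 7: x=[6.7141] v=[-0.7385]
Step 8: x=[6.5957] v=[-0.7892]
Step 9: x=[6.4726] v=[-0.8208]
Step 10: x=[6.3477] v=[-0.8325]
Step 11: x=[6.2241] v=[-0.8241]
Step 12: x=[6.1047] v=[-0.7957]
Step 13: x=[5.9925] v=[-0.7480]
Step 14: x=[5.8902] v=[-0.6822]
Step 15: x=[5.8002] v=[-0.5999]
Step 16: x=[5.7248] v=[-0.5030]
Step 17: x=[5.6657] v=[-0.3939]
Step 18: x=[5.6244] v=[-0.2753]
Step 19: x=[5.6019] v=[-0.1500]
Step 20: x=[5.5987] v=[-0.0211]
Step 21: x=[5.6149] v=[0.1083]
First v>=0 after going negative at step 21, time=3.1500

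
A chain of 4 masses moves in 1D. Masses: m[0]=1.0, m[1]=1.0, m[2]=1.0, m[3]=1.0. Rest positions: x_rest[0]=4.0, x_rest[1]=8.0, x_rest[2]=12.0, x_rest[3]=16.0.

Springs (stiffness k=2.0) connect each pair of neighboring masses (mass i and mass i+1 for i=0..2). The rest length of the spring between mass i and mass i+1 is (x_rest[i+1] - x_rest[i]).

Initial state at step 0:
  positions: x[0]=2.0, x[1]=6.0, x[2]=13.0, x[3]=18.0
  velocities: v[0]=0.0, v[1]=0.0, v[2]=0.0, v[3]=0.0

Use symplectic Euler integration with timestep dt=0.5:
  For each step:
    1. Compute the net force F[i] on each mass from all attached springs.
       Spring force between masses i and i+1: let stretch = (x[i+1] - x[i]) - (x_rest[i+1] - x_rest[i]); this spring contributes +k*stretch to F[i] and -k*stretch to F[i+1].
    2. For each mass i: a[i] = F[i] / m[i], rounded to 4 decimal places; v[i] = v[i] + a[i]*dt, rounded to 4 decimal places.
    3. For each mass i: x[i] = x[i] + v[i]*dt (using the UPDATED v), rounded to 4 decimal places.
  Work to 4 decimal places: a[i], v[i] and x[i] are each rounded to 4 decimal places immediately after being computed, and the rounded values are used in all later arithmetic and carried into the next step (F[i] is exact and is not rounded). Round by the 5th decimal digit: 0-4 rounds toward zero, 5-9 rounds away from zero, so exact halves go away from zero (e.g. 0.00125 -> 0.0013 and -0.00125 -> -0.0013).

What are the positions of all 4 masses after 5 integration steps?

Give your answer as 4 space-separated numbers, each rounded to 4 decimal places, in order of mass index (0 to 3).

Answer: 6.3125 8.4375 10.5625 13.6875

Derivation:
Step 0: x=[2.0000 6.0000 13.0000 18.0000] v=[0.0000 0.0000 0.0000 0.0000]
Step 1: x=[2.0000 7.5000 12.0000 17.5000] v=[0.0000 3.0000 -2.0000 -1.0000]
Step 2: x=[2.7500 8.5000 11.5000 16.2500] v=[1.5000 2.0000 -1.0000 -2.5000]
Step 3: x=[4.3750 8.1250 11.8750 14.6250] v=[3.2500 -0.7500 0.7500 -3.2500]
Step 4: x=[5.8750 7.7500 11.7500 13.6250] v=[3.0000 -0.7500 -0.2500 -2.0000]
Step 5: x=[6.3125 8.4375 10.5625 13.6875] v=[0.8750 1.3750 -2.3750 0.1250]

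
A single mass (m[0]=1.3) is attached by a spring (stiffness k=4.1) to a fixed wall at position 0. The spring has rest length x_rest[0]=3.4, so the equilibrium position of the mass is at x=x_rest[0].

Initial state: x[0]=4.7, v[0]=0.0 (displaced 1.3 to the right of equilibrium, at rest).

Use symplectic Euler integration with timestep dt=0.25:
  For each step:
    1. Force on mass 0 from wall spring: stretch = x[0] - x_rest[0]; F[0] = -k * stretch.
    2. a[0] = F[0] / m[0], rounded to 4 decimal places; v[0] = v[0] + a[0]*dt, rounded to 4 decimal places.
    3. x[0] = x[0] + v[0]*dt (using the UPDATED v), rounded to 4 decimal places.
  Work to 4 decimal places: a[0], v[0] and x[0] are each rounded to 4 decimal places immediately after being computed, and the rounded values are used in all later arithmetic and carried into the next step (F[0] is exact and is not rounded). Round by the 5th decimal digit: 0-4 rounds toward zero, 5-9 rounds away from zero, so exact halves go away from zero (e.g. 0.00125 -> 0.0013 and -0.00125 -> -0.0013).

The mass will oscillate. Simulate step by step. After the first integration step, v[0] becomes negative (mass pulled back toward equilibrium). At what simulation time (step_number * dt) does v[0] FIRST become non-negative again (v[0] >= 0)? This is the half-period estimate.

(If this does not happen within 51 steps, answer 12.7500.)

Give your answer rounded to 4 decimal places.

Answer: 2.0000

Derivation:
Step 0: x=[4.7000] v=[0.0000]
Step 1: x=[4.4438] v=[-1.0250]
Step 2: x=[3.9818] v=[-1.8480]
Step 3: x=[3.4051] v=[-2.3067]
Step 4: x=[2.8274] v=[-2.3107]
Step 5: x=[2.3626] v=[-1.8592]
Step 6: x=[2.1023] v=[-1.0413]
Step 7: x=[2.0978] v=[-0.0181]
Step 8: x=[2.3500] v=[1.0086]
First v>=0 after going negative at step 8, time=2.0000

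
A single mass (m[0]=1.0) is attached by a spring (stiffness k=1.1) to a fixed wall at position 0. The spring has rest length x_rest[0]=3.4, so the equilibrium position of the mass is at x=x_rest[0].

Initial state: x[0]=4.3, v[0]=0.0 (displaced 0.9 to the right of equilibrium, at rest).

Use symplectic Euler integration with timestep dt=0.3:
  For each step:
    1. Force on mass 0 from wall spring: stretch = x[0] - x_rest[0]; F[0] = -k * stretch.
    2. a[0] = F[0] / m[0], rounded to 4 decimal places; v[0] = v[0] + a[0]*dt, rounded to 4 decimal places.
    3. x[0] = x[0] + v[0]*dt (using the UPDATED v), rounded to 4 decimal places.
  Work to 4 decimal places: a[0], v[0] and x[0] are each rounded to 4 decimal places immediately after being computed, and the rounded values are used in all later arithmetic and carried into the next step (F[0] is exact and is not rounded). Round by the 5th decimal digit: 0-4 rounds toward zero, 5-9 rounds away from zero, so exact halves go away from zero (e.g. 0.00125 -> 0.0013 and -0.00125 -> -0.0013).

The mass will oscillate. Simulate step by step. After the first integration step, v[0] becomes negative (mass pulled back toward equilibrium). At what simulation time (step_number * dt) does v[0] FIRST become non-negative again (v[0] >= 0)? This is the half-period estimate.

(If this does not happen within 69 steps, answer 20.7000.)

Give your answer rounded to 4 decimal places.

Answer: 3.0000

Derivation:
Step 0: x=[4.3000] v=[0.0000]
Step 1: x=[4.2109] v=[-0.2970]
Step 2: x=[4.0415] v=[-0.5646]
Step 3: x=[3.8086] v=[-0.7763]
Step 4: x=[3.5352] v=[-0.9112]
Step 5: x=[3.2485] v=[-0.9558]
Step 6: x=[2.9768] v=[-0.9058]
Step 7: x=[2.7469] v=[-0.7662]
Step 8: x=[2.5817] v=[-0.5507]
Step 9: x=[2.4975] v=[-0.2807]
Step 10: x=[2.5026] v=[0.0171]
First v>=0 after going negative at step 10, time=3.0000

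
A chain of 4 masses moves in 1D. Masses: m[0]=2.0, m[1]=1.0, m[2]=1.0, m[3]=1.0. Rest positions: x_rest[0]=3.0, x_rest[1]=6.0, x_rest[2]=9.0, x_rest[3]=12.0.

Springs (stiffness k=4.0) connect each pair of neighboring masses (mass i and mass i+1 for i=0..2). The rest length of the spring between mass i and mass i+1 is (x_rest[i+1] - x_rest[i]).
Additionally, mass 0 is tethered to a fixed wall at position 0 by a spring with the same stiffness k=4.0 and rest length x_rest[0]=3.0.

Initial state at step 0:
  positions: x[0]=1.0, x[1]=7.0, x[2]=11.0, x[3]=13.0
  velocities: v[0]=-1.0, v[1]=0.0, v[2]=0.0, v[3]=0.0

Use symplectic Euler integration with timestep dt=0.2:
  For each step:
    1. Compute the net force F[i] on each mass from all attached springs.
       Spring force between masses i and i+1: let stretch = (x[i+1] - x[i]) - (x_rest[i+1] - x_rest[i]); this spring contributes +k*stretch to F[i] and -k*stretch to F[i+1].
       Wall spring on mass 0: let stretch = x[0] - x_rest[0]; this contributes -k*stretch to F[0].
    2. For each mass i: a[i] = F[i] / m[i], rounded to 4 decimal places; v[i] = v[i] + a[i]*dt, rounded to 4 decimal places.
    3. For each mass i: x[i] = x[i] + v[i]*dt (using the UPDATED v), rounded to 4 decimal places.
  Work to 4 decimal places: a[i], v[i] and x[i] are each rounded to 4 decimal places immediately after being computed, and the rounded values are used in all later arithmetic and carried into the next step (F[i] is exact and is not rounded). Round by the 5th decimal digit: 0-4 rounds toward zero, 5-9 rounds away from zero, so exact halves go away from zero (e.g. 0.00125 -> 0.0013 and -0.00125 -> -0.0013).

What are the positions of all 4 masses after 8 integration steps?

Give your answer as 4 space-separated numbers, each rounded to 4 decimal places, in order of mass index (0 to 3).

Step 0: x=[1.0000 7.0000 11.0000 13.0000] v=[-1.0000 0.0000 0.0000 0.0000]
Step 1: x=[1.2000 6.6800 10.6800 13.1600] v=[1.0000 -1.6000 -1.6000 0.8000]
Step 2: x=[1.7424 6.1232 10.1168 13.4032] v=[2.7120 -2.7840 -2.8160 1.2160]
Step 3: x=[2.4959 5.5044 9.4404 13.6006] v=[3.7674 -3.0938 -3.3818 0.9869]
Step 4: x=[3.2904 5.0340 8.7999 13.6123] v=[3.9724 -2.3518 -3.2024 0.0587]
Step 5: x=[3.9611 4.8872 8.3269 13.3341] v=[3.3537 -0.7340 -2.3652 -1.3912]
Step 6: x=[4.3890 5.1426 8.1047 12.7347] v=[2.1397 1.2769 -1.1112 -2.9970]
Step 7: x=[4.5261 5.7513 8.1493 11.8745] v=[0.6855 3.0437 0.2231 -4.3010]
Step 8: x=[4.3991 6.5477 8.4063 10.8983] v=[-0.6349 3.9819 1.2849 -4.8812]

Answer: 4.3991 6.5477 8.4063 10.8983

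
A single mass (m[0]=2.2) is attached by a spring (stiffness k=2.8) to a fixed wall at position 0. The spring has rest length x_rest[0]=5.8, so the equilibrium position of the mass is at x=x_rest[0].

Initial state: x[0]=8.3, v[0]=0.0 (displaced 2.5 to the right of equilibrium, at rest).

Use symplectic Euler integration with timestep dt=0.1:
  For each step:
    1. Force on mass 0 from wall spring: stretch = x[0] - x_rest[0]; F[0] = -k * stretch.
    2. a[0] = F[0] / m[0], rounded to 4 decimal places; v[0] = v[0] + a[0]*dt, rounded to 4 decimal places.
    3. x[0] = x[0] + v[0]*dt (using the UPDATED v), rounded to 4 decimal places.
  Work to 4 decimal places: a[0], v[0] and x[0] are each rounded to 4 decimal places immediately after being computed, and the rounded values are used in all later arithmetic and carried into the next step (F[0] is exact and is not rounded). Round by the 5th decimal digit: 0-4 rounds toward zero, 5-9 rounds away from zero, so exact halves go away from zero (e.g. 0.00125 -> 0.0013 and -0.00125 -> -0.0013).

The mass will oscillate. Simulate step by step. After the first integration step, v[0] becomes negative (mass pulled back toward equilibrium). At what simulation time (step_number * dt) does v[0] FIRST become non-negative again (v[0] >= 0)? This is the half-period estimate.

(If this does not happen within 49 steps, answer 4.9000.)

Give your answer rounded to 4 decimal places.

Step 0: x=[8.3000] v=[0.0000]
Step 1: x=[8.2682] v=[-0.3182]
Step 2: x=[8.2050] v=[-0.6323]
Step 3: x=[8.1112] v=[-0.9384]
Step 4: x=[7.9879] v=[-1.2326]
Step 5: x=[7.8368] v=[-1.5111]
Step 6: x=[7.6598] v=[-1.7703]
Step 7: x=[7.4591] v=[-2.0070]
Step 8: x=[7.2373] v=[-2.2182]
Step 9: x=[6.9972] v=[-2.4011]
Step 10: x=[6.7419] v=[-2.5535]
Step 11: x=[6.4746] v=[-2.6734]
Step 12: x=[6.1987] v=[-2.7593]
Step 13: x=[5.9177] v=[-2.8100]
Step 14: x=[5.6352] v=[-2.8250]
Step 15: x=[5.3548] v=[-2.8040]
Step 16: x=[5.0801] v=[-2.7473]
Step 17: x=[4.8145] v=[-2.6557]
Step 18: x=[4.5615] v=[-2.5303]
Step 19: x=[4.3242] v=[-2.3727]
Step 20: x=[4.1057] v=[-2.1849]
Step 21: x=[3.9088] v=[-1.9693]
Step 22: x=[3.7359] v=[-1.7286]
Step 23: x=[3.5893] v=[-1.4659]
Step 24: x=[3.4709] v=[-1.1845]
Step 25: x=[3.3821] v=[-0.8881]
Step 26: x=[3.3241] v=[-0.5804]
Step 27: x=[3.2976] v=[-0.2653]
Step 28: x=[3.3029] v=[0.0532]
First v>=0 after going negative at step 28, time=2.8000

Answer: 2.8000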